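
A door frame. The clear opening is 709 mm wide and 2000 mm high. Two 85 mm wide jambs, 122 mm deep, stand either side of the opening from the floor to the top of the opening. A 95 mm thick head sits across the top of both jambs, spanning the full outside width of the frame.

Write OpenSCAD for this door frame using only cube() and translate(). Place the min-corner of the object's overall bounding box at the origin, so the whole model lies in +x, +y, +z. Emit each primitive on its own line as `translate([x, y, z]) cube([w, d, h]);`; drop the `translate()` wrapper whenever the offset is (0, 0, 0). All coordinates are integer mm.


cube([85, 122, 2000]);
translate([794, 0, 0]) cube([85, 122, 2000]);
translate([0, 0, 2000]) cube([879, 122, 95]);


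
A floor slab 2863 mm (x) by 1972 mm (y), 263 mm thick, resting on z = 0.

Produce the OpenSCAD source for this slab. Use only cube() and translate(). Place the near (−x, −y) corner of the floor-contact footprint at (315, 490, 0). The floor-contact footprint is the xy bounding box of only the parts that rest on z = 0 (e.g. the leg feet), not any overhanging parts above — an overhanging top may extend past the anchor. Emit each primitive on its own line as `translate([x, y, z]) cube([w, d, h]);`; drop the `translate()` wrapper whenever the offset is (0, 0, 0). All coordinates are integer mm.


translate([315, 490, 0]) cube([2863, 1972, 263]);


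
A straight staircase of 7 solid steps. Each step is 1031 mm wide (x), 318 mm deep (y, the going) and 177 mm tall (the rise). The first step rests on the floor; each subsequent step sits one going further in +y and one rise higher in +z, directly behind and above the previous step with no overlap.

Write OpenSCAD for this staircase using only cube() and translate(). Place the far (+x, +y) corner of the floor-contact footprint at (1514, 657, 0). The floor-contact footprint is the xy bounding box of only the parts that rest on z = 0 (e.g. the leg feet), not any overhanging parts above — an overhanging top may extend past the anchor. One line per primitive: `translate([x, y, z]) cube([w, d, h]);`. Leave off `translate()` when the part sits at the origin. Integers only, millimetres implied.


translate([483, 339, 0]) cube([1031, 318, 177]);
translate([483, 657, 177]) cube([1031, 318, 177]);
translate([483, 975, 354]) cube([1031, 318, 177]);
translate([483, 1293, 531]) cube([1031, 318, 177]);
translate([483, 1611, 708]) cube([1031, 318, 177]);
translate([483, 1929, 885]) cube([1031, 318, 177]);
translate([483, 2247, 1062]) cube([1031, 318, 177]);


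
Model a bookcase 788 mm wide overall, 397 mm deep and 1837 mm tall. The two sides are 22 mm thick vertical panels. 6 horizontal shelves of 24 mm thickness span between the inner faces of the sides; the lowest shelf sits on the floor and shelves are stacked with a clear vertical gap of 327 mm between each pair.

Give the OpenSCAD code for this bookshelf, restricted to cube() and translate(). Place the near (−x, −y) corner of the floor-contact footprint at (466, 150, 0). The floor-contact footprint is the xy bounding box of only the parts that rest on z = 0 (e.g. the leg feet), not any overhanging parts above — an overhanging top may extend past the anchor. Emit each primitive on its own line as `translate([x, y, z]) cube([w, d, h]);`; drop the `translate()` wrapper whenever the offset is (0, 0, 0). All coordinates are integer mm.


translate([466, 150, 0]) cube([22, 397, 1837]);
translate([1232, 150, 0]) cube([22, 397, 1837]);
translate([488, 150, 0]) cube([744, 397, 24]);
translate([488, 150, 351]) cube([744, 397, 24]);
translate([488, 150, 702]) cube([744, 397, 24]);
translate([488, 150, 1053]) cube([744, 397, 24]);
translate([488, 150, 1404]) cube([744, 397, 24]);
translate([488, 150, 1755]) cube([744, 397, 24]);


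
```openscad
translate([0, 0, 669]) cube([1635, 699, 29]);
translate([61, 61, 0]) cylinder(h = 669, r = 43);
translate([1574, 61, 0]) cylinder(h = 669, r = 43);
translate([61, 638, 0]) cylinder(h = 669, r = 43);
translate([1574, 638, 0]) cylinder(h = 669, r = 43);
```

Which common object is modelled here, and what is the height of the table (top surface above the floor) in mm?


A table. The table height is 698 mm.

A 1635×699×29 slab sits at z = 669 on four Ø86 mm round legs — a table. The top surface is at 669 + 29 = 698 mm.


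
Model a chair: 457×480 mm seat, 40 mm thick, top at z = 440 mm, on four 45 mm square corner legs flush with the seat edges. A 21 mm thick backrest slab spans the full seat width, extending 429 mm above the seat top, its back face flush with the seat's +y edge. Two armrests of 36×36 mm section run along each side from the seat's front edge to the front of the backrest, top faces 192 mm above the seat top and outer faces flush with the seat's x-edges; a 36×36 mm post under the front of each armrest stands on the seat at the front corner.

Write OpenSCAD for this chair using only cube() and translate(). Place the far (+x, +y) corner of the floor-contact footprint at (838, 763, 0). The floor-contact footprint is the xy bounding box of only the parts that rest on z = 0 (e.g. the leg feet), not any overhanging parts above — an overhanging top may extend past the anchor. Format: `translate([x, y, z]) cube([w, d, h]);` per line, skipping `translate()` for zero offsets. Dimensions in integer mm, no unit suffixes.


// leg_h = 440 - 40 = 400
// arm post h = 192 - 36 = 156
translate([381, 283, 400]) cube([457, 480, 40]);
translate([381, 283, 0]) cube([45, 45, 400]);
translate([793, 283, 0]) cube([45, 45, 400]);
translate([381, 718, 0]) cube([45, 45, 400]);
translate([793, 718, 0]) cube([45, 45, 400]);
translate([381, 742, 440]) cube([457, 21, 429]);
translate([381, 283, 596]) cube([36, 459, 36]);
translate([802, 283, 596]) cube([36, 459, 36]);
translate([381, 283, 440]) cube([36, 36, 156]);
translate([802, 283, 440]) cube([36, 36, 156]);


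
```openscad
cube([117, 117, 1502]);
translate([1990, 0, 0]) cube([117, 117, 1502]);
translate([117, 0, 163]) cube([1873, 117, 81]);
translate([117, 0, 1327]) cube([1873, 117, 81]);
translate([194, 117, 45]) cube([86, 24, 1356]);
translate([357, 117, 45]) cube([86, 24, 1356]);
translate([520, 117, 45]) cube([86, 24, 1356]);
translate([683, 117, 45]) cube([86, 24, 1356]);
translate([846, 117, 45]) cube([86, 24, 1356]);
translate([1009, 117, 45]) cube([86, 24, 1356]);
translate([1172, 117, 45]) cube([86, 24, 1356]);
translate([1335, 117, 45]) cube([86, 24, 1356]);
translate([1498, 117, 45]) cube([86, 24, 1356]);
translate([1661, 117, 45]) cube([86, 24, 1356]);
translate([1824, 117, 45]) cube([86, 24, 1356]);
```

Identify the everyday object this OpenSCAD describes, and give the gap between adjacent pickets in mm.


A fence section. The picket gap is 77 mm.

Two posts, two rails, 11 pickets — a fence section. Span 1873 mm holds 11 pickets of 86 mm with 12 equal gaps: ⌊(1873 − 11·86) / 12⌋ = 77 mm.


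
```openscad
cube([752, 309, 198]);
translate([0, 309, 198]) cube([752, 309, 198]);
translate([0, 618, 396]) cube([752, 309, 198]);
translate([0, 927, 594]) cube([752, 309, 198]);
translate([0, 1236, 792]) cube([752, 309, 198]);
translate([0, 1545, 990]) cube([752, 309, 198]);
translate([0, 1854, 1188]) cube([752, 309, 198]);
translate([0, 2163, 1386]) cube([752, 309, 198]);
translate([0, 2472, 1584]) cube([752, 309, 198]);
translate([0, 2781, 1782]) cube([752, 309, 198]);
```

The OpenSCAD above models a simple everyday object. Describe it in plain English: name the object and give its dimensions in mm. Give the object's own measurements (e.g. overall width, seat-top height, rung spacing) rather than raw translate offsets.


A straight staircase of 10 solid steps. Each step is 752 mm wide (x), 309 mm deep (y, the going) and 198 mm tall (the rise). The first step rests on the floor; each subsequent step sits one going further in +y and one rise higher in +z, directly behind and above the previous step with no overlap.


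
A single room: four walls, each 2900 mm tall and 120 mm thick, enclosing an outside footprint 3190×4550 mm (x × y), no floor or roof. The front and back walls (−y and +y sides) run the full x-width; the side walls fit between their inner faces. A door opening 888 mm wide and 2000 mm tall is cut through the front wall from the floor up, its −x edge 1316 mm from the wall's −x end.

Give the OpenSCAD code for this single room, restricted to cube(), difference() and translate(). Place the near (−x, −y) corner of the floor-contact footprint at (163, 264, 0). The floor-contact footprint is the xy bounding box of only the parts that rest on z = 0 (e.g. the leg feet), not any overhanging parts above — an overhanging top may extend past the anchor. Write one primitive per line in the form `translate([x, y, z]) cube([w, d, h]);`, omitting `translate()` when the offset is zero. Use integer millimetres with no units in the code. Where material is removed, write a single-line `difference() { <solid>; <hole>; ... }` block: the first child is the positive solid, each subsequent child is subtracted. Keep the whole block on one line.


difference() { translate([163, 264, 0]) cube([3190, 120, 2900]); translate([1479, 264, 0]) cube([888, 120, 2000]); }
translate([163, 4694, 0]) cube([3190, 120, 2900]);
translate([163, 384, 0]) cube([120, 4310, 2900]);
translate([3233, 384, 0]) cube([120, 4310, 2900]);


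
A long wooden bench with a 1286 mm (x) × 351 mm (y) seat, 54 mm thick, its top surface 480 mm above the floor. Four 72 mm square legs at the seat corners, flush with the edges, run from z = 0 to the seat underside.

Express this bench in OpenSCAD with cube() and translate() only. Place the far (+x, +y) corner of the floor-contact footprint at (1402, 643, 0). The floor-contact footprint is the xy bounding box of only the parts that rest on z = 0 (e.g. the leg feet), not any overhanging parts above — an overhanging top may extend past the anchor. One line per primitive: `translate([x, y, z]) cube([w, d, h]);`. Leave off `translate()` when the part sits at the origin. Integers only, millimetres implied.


translate([116, 292, 426]) cube([1286, 351, 54]);
translate([116, 292, 0]) cube([72, 72, 426]);
translate([116, 571, 0]) cube([72, 72, 426]);
translate([1330, 292, 0]) cube([72, 72, 426]);
translate([1330, 571, 0]) cube([72, 72, 426]);


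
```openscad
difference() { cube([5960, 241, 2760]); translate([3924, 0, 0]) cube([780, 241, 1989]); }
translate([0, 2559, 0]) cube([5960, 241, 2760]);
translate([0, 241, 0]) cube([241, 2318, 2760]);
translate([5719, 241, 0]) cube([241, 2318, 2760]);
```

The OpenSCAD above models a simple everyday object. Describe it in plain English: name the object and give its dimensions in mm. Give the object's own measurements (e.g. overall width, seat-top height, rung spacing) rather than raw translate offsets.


A single room: four walls, each 2760 mm tall and 241 mm thick, enclosing an outside footprint 5960×2800 mm (x × y), no floor or roof. The front and back walls (−y and +y sides) run the full x-width; the side walls fit between their inner faces. A door opening 780 mm wide and 1989 mm tall is cut through the front wall from the floor up, its −x edge 3924 mm from the wall's −x end.


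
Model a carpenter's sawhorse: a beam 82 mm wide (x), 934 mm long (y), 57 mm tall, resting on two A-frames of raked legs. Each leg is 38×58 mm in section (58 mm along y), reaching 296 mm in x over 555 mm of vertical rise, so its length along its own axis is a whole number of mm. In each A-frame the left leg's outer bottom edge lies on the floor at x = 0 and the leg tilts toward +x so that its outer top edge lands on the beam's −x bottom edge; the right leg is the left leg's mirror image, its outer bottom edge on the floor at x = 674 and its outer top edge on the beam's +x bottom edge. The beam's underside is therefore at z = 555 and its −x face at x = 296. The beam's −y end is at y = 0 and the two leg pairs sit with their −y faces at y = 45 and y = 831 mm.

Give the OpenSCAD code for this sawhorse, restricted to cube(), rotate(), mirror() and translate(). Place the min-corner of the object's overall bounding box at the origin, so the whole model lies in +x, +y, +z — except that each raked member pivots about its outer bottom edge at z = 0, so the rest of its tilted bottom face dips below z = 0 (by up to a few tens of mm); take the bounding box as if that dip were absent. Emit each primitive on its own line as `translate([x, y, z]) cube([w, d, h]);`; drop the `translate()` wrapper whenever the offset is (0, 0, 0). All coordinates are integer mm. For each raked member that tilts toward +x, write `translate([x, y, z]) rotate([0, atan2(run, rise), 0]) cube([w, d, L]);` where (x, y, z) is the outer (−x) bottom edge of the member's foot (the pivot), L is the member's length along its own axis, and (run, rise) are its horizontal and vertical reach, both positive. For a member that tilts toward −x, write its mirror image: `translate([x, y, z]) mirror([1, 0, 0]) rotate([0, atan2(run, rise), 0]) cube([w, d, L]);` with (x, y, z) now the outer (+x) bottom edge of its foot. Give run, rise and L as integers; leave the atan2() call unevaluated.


translate([296, 0, 555]) cube([82, 934, 57]);
translate([0, 45, 0]) rotate([0, atan2(296, 555), 0]) cube([38, 58, 629]);
translate([674, 45, 0]) mirror([1, 0, 0]) rotate([0, atan2(296, 555), 0]) cube([38, 58, 629]);
translate([0, 831, 0]) rotate([0, atan2(296, 555), 0]) cube([38, 58, 629]);
translate([674, 831, 0]) mirror([1, 0, 0]) rotate([0, atan2(296, 555), 0]) cube([38, 58, 629]);


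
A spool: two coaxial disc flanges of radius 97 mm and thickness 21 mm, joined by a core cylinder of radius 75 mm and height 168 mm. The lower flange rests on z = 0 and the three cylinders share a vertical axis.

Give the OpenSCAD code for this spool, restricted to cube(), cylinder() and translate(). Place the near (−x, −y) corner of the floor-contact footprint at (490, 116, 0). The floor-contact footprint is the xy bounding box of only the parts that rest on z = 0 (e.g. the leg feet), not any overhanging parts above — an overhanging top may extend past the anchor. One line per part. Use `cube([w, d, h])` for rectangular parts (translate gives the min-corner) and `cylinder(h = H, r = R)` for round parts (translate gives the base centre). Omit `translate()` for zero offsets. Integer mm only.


translate([587, 213, 0]) cylinder(h = 21, r = 97);
translate([587, 213, 21]) cylinder(h = 168, r = 75);
translate([587, 213, 189]) cylinder(h = 21, r = 97);


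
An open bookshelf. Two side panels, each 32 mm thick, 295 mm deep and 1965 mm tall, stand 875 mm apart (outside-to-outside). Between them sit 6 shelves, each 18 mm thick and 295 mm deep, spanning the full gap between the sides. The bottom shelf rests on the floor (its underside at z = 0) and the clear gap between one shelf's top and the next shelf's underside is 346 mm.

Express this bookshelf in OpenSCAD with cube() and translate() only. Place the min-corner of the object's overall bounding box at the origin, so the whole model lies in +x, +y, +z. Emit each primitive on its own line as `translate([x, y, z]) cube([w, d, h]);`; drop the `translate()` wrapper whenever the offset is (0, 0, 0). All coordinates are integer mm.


cube([32, 295, 1965]);
translate([843, 0, 0]) cube([32, 295, 1965]);
translate([32, 0, 0]) cube([811, 295, 18]);
translate([32, 0, 364]) cube([811, 295, 18]);
translate([32, 0, 728]) cube([811, 295, 18]);
translate([32, 0, 1092]) cube([811, 295, 18]);
translate([32, 0, 1456]) cube([811, 295, 18]);
translate([32, 0, 1820]) cube([811, 295, 18]);


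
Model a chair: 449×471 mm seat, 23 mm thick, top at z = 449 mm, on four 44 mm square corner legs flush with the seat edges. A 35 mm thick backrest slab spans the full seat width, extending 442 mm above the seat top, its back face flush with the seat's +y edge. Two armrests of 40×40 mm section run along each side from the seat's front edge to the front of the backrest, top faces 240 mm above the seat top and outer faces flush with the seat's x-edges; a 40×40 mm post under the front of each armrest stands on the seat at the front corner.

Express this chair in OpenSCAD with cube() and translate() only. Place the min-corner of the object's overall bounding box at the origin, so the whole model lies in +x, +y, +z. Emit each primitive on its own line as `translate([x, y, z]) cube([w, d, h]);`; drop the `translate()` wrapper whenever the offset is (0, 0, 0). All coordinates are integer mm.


translate([0, 0, 426]) cube([449, 471, 23]);
cube([44, 44, 426]);
translate([405, 0, 0]) cube([44, 44, 426]);
translate([0, 427, 0]) cube([44, 44, 426]);
translate([405, 427, 0]) cube([44, 44, 426]);
translate([0, 436, 449]) cube([449, 35, 442]);
translate([0, 0, 649]) cube([40, 436, 40]);
translate([409, 0, 649]) cube([40, 436, 40]);
translate([0, 0, 449]) cube([40, 40, 200]);
translate([409, 0, 449]) cube([40, 40, 200]);


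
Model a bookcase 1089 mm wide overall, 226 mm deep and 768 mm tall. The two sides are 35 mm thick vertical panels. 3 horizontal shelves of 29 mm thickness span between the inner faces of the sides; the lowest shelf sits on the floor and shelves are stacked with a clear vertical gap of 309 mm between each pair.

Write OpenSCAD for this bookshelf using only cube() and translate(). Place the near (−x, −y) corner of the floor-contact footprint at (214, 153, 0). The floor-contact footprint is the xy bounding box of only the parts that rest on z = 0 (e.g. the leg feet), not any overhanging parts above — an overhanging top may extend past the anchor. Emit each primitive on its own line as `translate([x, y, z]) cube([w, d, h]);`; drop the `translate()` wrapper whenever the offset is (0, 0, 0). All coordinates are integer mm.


translate([214, 153, 0]) cube([35, 226, 768]);
translate([1268, 153, 0]) cube([35, 226, 768]);
translate([249, 153, 0]) cube([1019, 226, 29]);
translate([249, 153, 338]) cube([1019, 226, 29]);
translate([249, 153, 676]) cube([1019, 226, 29]);


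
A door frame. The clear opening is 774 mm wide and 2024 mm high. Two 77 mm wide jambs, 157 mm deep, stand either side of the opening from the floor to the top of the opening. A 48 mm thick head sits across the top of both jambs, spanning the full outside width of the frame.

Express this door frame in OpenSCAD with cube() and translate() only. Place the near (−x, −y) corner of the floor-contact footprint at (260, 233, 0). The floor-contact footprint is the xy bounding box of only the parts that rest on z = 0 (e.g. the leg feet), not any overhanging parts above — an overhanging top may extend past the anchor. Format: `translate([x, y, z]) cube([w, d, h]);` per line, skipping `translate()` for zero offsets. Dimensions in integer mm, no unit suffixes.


translate([260, 233, 0]) cube([77, 157, 2024]);
translate([1111, 233, 0]) cube([77, 157, 2024]);
translate([260, 233, 2024]) cube([928, 157, 48]);


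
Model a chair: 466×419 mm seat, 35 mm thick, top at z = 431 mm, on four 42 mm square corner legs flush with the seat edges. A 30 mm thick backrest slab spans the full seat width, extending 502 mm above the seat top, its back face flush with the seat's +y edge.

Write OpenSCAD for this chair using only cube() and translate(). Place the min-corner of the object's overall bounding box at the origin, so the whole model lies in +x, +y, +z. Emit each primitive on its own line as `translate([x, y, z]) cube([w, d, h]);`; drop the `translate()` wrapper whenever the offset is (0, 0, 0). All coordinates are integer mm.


translate([0, 0, 396]) cube([466, 419, 35]);
cube([42, 42, 396]);
translate([424, 0, 0]) cube([42, 42, 396]);
translate([0, 377, 0]) cube([42, 42, 396]);
translate([424, 377, 0]) cube([42, 42, 396]);
translate([0, 389, 431]) cube([466, 30, 502]);


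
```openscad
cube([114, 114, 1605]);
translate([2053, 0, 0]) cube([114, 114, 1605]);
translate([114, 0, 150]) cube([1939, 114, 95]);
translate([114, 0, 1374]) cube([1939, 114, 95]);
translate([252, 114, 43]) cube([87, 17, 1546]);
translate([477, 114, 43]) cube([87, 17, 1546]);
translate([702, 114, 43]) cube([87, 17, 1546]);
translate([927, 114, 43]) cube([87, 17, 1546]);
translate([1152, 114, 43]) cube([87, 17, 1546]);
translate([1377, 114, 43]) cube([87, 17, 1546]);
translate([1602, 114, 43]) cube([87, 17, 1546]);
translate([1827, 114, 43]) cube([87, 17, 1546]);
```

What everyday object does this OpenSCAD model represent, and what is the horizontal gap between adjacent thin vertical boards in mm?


A fence section. The picket gap is 138 mm.

Two posts, two rails, 8 pickets — a fence section. Span 1939 mm holds 8 pickets of 87 mm with 9 equal gaps: ⌊(1939 − 8·87) / 9⌋ = 138 mm.


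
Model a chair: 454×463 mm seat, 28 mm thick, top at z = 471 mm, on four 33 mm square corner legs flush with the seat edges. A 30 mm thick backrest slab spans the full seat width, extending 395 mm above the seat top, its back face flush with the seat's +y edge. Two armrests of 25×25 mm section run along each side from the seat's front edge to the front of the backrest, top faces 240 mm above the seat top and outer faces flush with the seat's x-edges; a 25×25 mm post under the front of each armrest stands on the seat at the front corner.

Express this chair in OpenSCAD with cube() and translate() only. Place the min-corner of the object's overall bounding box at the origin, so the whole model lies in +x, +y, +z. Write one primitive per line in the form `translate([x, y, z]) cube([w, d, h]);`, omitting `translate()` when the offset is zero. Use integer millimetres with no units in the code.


translate([0, 0, 443]) cube([454, 463, 28]);
cube([33, 33, 443]);
translate([421, 0, 0]) cube([33, 33, 443]);
translate([0, 430, 0]) cube([33, 33, 443]);
translate([421, 430, 0]) cube([33, 33, 443]);
translate([0, 433, 471]) cube([454, 30, 395]);
translate([0, 0, 686]) cube([25, 433, 25]);
translate([429, 0, 686]) cube([25, 433, 25]);
translate([0, 0, 471]) cube([25, 25, 215]);
translate([429, 0, 471]) cube([25, 25, 215]);


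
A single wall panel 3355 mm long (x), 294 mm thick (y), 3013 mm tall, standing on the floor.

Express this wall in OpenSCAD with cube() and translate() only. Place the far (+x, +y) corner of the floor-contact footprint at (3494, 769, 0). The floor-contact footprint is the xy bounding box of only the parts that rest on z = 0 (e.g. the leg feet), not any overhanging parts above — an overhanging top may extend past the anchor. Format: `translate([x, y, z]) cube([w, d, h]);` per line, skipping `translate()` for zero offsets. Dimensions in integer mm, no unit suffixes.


translate([139, 475, 0]) cube([3355, 294, 3013]);


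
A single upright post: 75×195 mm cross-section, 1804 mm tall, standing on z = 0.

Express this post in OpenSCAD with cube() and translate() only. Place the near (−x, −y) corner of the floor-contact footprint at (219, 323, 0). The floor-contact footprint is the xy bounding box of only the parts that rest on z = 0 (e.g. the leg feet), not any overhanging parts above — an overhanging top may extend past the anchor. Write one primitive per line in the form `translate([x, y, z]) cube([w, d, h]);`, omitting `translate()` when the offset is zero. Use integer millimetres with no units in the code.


translate([219, 323, 0]) cube([75, 195, 1804]);


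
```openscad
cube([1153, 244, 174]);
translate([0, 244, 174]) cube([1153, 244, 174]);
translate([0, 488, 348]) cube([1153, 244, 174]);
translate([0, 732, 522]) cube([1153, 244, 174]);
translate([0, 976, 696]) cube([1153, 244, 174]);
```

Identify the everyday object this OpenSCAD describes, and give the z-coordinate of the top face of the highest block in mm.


A staircase. The total rise is 870 mm.

5 identical blocks, each offset up and back from the previous — a staircase. Each step is 174 mm tall and there are 5 of them, so the total rise is 5 × 174 = 870 mm.


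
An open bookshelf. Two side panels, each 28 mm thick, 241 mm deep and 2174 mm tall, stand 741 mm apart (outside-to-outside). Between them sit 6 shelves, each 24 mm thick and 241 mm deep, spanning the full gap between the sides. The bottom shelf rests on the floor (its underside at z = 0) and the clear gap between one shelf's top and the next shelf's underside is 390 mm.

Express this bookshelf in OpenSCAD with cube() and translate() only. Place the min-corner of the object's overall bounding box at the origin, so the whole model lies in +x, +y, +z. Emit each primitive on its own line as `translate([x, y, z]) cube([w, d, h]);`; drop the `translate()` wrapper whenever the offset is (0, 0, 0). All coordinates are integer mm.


cube([28, 241, 2174]);
translate([713, 0, 0]) cube([28, 241, 2174]);
translate([28, 0, 0]) cube([685, 241, 24]);
translate([28, 0, 414]) cube([685, 241, 24]);
translate([28, 0, 828]) cube([685, 241, 24]);
translate([28, 0, 1242]) cube([685, 241, 24]);
translate([28, 0, 1656]) cube([685, 241, 24]);
translate([28, 0, 2070]) cube([685, 241, 24]);


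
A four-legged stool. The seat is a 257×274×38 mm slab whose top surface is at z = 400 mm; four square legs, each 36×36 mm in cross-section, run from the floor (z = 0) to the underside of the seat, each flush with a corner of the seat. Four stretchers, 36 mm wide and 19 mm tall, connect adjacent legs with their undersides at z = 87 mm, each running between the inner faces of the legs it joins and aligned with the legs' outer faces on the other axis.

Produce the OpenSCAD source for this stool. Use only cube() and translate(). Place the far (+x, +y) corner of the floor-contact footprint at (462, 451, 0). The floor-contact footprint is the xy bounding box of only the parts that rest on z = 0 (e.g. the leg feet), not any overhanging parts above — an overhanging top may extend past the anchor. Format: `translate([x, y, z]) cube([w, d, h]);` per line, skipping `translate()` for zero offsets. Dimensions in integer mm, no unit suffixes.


// leg_h = 400 - 38 = 362
// stretcher span = 257 - 2*36 = 185
translate([205, 177, 362]) cube([257, 274, 38]);
translate([205, 177, 0]) cube([36, 36, 362]);
translate([426, 177, 0]) cube([36, 36, 362]);
translate([205, 415, 0]) cube([36, 36, 362]);
translate([426, 415, 0]) cube([36, 36, 362]);
translate([241, 177, 87]) cube([185, 36, 19]);
translate([241, 415, 87]) cube([185, 36, 19]);
translate([205, 213, 87]) cube([36, 202, 19]);
translate([426, 213, 87]) cube([36, 202, 19]);


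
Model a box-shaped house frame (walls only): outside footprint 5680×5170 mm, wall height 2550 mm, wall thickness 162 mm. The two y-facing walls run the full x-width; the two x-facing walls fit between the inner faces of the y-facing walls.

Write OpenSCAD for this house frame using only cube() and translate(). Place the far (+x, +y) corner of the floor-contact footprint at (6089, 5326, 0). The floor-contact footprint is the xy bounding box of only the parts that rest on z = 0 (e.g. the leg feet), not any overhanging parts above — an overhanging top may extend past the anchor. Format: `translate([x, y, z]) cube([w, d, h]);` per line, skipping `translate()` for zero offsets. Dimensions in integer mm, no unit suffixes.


translate([409, 156, 0]) cube([5680, 162, 2550]);
translate([409, 5164, 0]) cube([5680, 162, 2550]);
translate([409, 318, 0]) cube([162, 4846, 2550]);
translate([5927, 318, 0]) cube([162, 4846, 2550]);


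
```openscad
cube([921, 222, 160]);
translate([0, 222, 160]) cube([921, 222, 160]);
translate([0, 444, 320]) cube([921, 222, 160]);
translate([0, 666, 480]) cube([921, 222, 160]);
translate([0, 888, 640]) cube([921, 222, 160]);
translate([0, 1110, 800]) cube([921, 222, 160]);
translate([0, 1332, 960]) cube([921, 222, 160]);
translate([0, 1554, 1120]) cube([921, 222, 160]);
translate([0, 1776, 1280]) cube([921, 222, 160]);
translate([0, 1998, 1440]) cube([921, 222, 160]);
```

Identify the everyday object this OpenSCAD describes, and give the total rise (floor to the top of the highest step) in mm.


A staircase. The total rise is 1600 mm.

10 identical blocks, each offset up and back from the previous — a staircase. Each step is 160 mm tall and there are 10 of them, so the total rise is 10 × 160 = 1600 mm.


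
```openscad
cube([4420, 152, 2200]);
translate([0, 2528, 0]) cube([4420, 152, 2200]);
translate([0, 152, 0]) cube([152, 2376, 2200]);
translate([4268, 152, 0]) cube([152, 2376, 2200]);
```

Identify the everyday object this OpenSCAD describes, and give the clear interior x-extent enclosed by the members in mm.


A house (or room) frame. The interior width is 4116 mm.

Four 2200 mm walls enclosing a rectangle with no floor or roof — a room or house frame. Outside width is 4420 mm and wall thickness is 152 mm, so the interior width is 4420 − 2 × 152 = 4116 mm.


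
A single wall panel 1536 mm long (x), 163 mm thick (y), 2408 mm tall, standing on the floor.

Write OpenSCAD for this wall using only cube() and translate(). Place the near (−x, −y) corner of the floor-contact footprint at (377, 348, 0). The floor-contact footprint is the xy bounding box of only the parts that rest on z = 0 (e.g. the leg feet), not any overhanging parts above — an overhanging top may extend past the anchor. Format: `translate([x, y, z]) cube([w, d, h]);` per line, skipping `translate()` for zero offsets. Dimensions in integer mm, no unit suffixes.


translate([377, 348, 0]) cube([1536, 163, 2408]);


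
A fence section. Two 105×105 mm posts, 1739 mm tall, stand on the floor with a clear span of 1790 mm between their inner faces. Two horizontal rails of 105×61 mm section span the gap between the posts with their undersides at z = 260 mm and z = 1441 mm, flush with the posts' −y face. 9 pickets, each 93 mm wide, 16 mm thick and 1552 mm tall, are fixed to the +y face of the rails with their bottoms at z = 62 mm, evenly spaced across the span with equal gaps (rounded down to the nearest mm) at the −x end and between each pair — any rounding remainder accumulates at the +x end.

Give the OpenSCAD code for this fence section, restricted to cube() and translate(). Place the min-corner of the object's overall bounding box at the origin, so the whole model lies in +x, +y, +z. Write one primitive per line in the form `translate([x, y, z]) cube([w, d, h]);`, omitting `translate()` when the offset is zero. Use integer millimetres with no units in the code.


cube([105, 105, 1739]);
translate([1895, 0, 0]) cube([105, 105, 1739]);
translate([105, 0, 260]) cube([1790, 105, 61]);
translate([105, 0, 1441]) cube([1790, 105, 61]);
translate([200, 105, 62]) cube([93, 16, 1552]);
translate([388, 105, 62]) cube([93, 16, 1552]);
translate([576, 105, 62]) cube([93, 16, 1552]);
translate([764, 105, 62]) cube([93, 16, 1552]);
translate([952, 105, 62]) cube([93, 16, 1552]);
translate([1140, 105, 62]) cube([93, 16, 1552]);
translate([1328, 105, 62]) cube([93, 16, 1552]);
translate([1516, 105, 62]) cube([93, 16, 1552]);
translate([1704, 105, 62]) cube([93, 16, 1552]);


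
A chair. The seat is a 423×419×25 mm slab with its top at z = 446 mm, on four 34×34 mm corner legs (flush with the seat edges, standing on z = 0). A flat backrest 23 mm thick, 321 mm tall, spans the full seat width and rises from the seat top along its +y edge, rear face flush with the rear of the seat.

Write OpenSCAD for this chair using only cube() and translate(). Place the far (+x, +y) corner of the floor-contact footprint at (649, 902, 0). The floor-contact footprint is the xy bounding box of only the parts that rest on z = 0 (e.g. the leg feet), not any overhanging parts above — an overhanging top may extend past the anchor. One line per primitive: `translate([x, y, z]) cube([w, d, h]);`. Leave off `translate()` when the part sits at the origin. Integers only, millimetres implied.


translate([226, 483, 421]) cube([423, 419, 25]);
translate([226, 483, 0]) cube([34, 34, 421]);
translate([615, 483, 0]) cube([34, 34, 421]);
translate([226, 868, 0]) cube([34, 34, 421]);
translate([615, 868, 0]) cube([34, 34, 421]);
translate([226, 879, 446]) cube([423, 23, 321]);


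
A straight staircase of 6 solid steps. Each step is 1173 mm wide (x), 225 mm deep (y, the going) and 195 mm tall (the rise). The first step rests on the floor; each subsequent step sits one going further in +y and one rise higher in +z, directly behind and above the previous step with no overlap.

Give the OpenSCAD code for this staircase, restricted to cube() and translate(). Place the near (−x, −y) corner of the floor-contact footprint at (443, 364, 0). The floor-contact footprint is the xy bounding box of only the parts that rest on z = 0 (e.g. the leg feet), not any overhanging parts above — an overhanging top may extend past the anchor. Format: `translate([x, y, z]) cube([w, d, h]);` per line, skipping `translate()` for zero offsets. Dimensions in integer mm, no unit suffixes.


translate([443, 364, 0]) cube([1173, 225, 195]);
translate([443, 589, 195]) cube([1173, 225, 195]);
translate([443, 814, 390]) cube([1173, 225, 195]);
translate([443, 1039, 585]) cube([1173, 225, 195]);
translate([443, 1264, 780]) cube([1173, 225, 195]);
translate([443, 1489, 975]) cube([1173, 225, 195]);


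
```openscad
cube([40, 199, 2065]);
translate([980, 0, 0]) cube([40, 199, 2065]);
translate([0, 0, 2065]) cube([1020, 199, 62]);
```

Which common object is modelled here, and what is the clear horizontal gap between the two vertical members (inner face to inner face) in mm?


A door frame. The clear opening width is 940 mm.

Two 2065 mm tall posts with a header on top — a door frame. The left jamb is 40 mm wide at x = 0; the right jamb starts at x = 980. The clear opening is 980 − 40 = 940 mm.


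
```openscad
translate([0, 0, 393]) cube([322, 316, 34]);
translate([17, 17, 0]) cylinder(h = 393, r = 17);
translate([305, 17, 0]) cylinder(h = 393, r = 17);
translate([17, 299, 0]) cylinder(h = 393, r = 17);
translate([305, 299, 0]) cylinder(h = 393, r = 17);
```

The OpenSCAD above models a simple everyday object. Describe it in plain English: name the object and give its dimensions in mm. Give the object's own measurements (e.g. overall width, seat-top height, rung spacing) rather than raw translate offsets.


A four-legged stool. The seat is a 322×316×34 mm slab whose top surface is at z = 427 mm; four round legs, each 34 mm in diameter, run from the floor (z = 0) to the underside of the seat, each leg's axis is inset half a diameter from the nearest pair of seat edges (so the leg's bounding box is flush with the corner).


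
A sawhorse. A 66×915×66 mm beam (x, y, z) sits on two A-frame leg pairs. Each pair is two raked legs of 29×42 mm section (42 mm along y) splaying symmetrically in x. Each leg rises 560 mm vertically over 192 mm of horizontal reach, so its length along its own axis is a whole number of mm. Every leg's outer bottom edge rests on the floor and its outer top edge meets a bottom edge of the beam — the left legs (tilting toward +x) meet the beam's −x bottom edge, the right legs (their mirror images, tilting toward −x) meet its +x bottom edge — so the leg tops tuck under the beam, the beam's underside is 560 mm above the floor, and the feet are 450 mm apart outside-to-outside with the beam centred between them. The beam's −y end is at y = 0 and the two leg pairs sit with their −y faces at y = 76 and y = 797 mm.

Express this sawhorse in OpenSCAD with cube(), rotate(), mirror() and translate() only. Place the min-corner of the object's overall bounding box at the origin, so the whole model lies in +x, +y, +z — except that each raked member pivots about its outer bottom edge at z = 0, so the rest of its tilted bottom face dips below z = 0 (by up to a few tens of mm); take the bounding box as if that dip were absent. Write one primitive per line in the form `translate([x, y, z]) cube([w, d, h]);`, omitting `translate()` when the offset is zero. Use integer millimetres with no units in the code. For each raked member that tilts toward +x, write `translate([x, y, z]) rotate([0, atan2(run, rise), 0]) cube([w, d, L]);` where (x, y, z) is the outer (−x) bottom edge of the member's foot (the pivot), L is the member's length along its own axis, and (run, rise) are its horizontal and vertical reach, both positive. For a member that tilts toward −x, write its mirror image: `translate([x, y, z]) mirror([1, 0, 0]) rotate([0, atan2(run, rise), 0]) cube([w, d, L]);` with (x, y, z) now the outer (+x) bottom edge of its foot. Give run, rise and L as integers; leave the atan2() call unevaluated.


translate([192, 0, 560]) cube([66, 915, 66]);
translate([0, 76, 0]) rotate([0, atan2(192, 560), 0]) cube([29, 42, 592]);
translate([450, 76, 0]) mirror([1, 0, 0]) rotate([0, atan2(192, 560), 0]) cube([29, 42, 592]);
translate([0, 797, 0]) rotate([0, atan2(192, 560), 0]) cube([29, 42, 592]);
translate([450, 797, 0]) mirror([1, 0, 0]) rotate([0, atan2(192, 560), 0]) cube([29, 42, 592]);


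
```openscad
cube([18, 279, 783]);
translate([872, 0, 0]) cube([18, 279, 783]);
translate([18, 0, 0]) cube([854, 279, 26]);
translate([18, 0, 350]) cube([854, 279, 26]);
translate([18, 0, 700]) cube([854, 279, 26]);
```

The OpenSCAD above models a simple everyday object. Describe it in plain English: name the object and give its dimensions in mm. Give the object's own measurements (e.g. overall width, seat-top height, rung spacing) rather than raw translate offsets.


An open bookshelf. Two side panels, each 18 mm thick, 279 mm deep and 783 mm tall, stand 890 mm apart (outside-to-outside). Between them sit 3 shelves, each 26 mm thick and 279 mm deep, spanning the full gap between the sides. The bottom shelf rests on the floor (its underside at z = 0) and the clear gap between one shelf's top and the next shelf's underside is 324 mm.


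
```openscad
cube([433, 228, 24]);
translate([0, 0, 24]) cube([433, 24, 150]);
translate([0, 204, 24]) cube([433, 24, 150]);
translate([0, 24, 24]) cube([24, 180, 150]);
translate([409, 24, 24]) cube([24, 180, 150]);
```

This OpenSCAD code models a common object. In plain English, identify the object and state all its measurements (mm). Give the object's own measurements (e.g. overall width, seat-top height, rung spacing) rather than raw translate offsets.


An open-topped rectangular box: outside dimensions 433×228×174 mm, with a uniform wall and base thickness of 24 mm. The base is a full 433×228 slab on the floor; four walls sit on top of the base. The front and back walls (the −y and +y sides) span the full width; the two side walls fit between them.


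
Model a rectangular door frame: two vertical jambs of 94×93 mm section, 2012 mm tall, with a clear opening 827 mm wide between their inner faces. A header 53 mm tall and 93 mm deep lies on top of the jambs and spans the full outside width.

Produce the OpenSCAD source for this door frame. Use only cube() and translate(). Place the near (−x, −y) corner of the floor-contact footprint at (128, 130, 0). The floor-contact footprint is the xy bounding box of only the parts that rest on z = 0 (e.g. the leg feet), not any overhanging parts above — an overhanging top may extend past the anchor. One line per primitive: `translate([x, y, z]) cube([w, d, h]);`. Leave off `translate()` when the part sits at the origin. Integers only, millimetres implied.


translate([128, 130, 0]) cube([94, 93, 2012]);
translate([1049, 130, 0]) cube([94, 93, 2012]);
translate([128, 130, 2012]) cube([1015, 93, 53]);


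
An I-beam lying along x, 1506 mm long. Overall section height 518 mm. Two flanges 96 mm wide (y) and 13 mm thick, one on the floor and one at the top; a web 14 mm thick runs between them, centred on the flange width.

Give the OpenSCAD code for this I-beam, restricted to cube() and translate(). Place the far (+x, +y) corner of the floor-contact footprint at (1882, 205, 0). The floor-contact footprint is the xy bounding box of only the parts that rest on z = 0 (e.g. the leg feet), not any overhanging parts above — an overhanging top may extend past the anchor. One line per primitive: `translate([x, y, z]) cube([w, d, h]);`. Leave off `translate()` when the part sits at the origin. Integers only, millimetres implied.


translate([376, 109, 0]) cube([1506, 96, 13]);
translate([376, 150, 13]) cube([1506, 14, 492]);
translate([376, 109, 505]) cube([1506, 96, 13]);
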